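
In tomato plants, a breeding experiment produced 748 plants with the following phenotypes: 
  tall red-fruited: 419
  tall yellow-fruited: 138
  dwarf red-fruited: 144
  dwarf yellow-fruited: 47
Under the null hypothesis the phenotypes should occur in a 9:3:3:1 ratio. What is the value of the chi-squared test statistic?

0.145

Under the 9:3:3:1 hypothesis (Σ ratio = 16, N = 748):
  tall red-fruited: 748 × 9/16 = 420.75
  tall yellow-fruited: 748 × 3/16 = 140.25
  dwarf red-fruited: 748 × 3/16 = 140.25
  dwarf yellow-fruited: 748 × 1/16 = 46.75
χ² = Σ (O − E)² / E
  tall red-fruited: (419 − 420.75)² / 420.75 = 0.0073
  tall yellow-fruited: (138 − 140.25)² / 140.25 = 0.0361
  dwarf red-fruited: (144 − 140.25)² / 140.25 = 0.1003
  dwarf yellow-fruited: (47 − 46.75)² / 46.75 = 0.0013
χ² = 0.0073 + 0.0361 + 0.1003 + 0.0013 = 0.145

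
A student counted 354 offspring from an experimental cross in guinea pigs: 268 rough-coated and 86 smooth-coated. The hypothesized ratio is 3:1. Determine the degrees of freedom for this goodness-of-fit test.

1

A goodness-of-fit test with 2 phenotype classes has df = 2 − 1 = 1.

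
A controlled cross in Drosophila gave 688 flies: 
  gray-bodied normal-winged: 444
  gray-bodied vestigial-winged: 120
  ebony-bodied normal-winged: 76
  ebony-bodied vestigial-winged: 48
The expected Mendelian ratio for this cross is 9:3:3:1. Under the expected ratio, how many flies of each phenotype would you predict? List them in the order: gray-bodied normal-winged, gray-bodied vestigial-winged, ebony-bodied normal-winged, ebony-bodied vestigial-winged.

387, 129, 129, 43

The 9:3:3:1 ratio has 16 parts, so with N = 688 the expected counts are:
  gray-bodied normal-winged: 688 × 9/16 = 387
  gray-bodied vestigial-winged: 688 × 3/16 = 129
  ebony-bodied normal-winged: 688 × 3/16 = 129
  ebony-bodied vestigial-winged: 688 × 1/16 = 43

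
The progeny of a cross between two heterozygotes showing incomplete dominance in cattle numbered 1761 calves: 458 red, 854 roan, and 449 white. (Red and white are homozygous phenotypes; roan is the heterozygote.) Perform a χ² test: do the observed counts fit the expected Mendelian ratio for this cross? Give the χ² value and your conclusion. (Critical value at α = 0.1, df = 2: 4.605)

With incomplete dominance, a heterozygote × heterozygote cross gives a 1:2:1 phenotypic ratio.
The 1:2:1 ratio has 4 parts, so with N = 1761 the expected counts are:
  red: 1761 × 1/4 = 440.25
  roan: 1761 × 2/4 = 880.5
  white: 1761 × 1/4 = 440.25
χ² = Σ (O − E)² / E
  red: (458 − 440.25)² / 440.25 = 0.7156
  roan: (854 − 880.5)² / 880.5 = 0.7976
  white: (449 − 440.25)² / 440.25 = 0.1739
χ² = 0.7156 + 0.7976 + 0.1739 = 1.6871 ≈ 1.687
Degrees of freedom = 3 − 1 = 2; critical value at α = 0.1 is 4.605.
Since 1.687 < 4.605, we fail to reject the null hypothesis — the data are consistent with the 1:2:1 ratio.

1.687; consistent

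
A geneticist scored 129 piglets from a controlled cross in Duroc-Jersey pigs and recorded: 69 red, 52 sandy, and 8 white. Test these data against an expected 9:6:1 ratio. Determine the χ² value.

0.447

Under the 9:6:1 hypothesis (Σ ratio = 16, N = 129):
  red: 129 × 9/16 = 72.5625
  sandy: 129 × 6/16 = 48.375
  white: 129 × 1/16 = 8.0625
χ² = Σ (O − E)² / E
  red: (69 − 72.5625)² / 72.5625 = 0.1749
  sandy: (52 − 48.375)² / 48.375 = 0.2716
  white: (8 − 8.0625)² / 8.0625 = 0.0005
χ² = 0.1749 + 0.2716 + 0.0005 = 0.447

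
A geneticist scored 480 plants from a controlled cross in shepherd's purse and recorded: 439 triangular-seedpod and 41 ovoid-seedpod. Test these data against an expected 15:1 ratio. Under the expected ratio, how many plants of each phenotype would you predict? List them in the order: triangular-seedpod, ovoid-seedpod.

Total ratio parts = 16. Expected numbers out of 480:
  triangular-seedpod: 480 × 15/16 = 450
  ovoid-seedpod: 480 × 1/16 = 30

450, 30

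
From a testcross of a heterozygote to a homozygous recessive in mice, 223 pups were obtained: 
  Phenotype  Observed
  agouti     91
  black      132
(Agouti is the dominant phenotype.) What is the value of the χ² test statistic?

7.538

A testcross of a heterozygote (Aa × aa) gives a 1:1 phenotypic ratio.
Total ratio parts = 2. Expected numbers out of 223:
  agouti: 223 × 1/2 = 111.5
  black: 223 × 1/2 = 111.5
χ² = Σ (O − E)² / E
  agouti: (91 − 111.5)² / 111.5 = 3.7691
  black: (132 − 111.5)² / 111.5 = 3.7691
χ² = 3.7691 + 3.7691 = 7.5382 ≈ 7.538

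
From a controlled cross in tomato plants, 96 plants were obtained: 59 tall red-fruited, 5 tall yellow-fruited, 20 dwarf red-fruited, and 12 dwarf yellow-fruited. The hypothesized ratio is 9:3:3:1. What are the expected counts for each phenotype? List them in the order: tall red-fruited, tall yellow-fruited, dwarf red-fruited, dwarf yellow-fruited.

Expected counts for N = 96 under a 9:3:3:1 ratio (total parts = 16):
  tall red-fruited: 96 × 9/16 = 54
  tall yellow-fruited: 96 × 3/16 = 18
  dwarf red-fruited: 96 × 3/16 = 18
  dwarf yellow-fruited: 96 × 1/16 = 6

54, 18, 18, 6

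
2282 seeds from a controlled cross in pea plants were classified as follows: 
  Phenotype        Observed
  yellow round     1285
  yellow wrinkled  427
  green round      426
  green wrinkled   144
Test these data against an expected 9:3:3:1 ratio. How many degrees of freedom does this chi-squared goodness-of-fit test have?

A goodness-of-fit test with 4 phenotype classes has df = 4 − 1 = 3.

3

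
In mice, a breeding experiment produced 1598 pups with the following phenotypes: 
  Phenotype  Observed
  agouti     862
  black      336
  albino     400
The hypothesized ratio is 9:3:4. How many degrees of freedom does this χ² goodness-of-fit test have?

A goodness-of-fit test with 3 phenotype classes has df = 3 − 1 = 2.

2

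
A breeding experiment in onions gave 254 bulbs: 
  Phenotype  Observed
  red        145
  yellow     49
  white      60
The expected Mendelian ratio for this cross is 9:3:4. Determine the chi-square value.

Total ratio parts = 16. Expected numbers out of 254:
  red: 254 × 9/16 = 142.875
  yellow: 254 × 3/16 = 47.625
  white: 254 × 4/16 = 63.5
χ² = Σ (O − E)² / E
  red: (145 − 142.875)² / 142.875 = 0.0316
  yellow: (49 − 47.625)² / 47.625 = 0.0397
  white: (60 − 63.5)² / 63.5 = 0.1929
χ² = 0.0316 + 0.0397 + 0.1929 = 0.2642 ≈ 0.264

0.264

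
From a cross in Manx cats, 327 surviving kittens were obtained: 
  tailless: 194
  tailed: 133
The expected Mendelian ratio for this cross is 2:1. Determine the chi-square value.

The 2:1 ratio has 3 parts, so with N = 327 the expected counts are:
  tailless: 327 × 2/3 = 218
  tailed: 327 × 1/3 = 109
χ² = Σ (O − E)² / E
  tailless: (194 − 218)² / 218 = 2.6422
  tailed: (133 − 109)² / 109 = 5.2844
χ² = 2.6422 + 5.2844 = 7.9266 ≈ 7.927

7.927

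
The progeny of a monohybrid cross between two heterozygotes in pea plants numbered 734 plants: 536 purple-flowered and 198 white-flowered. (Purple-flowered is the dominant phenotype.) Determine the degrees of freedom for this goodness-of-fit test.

For a monohybrid cross between heterozygotes with complete dominance, the expected phenotypic ratio is 3:1.
A goodness-of-fit test with 2 phenotype classes has df = 2 − 1 = 1.

1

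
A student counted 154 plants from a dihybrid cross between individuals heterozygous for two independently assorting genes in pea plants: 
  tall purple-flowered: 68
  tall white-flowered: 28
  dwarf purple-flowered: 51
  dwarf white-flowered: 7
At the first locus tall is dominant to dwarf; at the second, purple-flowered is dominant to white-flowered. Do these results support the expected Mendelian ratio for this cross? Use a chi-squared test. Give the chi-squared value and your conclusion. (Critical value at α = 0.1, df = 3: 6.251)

A dihybrid F₂ with independent assortment and complete dominance at both loci gives a 9:3:3:1 phenotypic ratio.
The 9:3:3:1 ratio has 16 parts, so with N = 154 the expected counts are:
  tall purple-flowered: 154 × 9/16 = 86.625
  tall white-flowered: 154 × 3/16 = 28.875
  dwarf purple-flowered: 154 × 3/16 = 28.875
  dwarf white-flowered: 154 × 1/16 = 9.625
χ² = Σ (O − E)² / E
  tall purple-flowered: (68 − 86.625)² / 86.625 = 4.0045
  tall white-flowered: (28 − 28.875)² / 28.875 = 0.0265
  dwarf purple-flowered: (51 − 28.875)² / 28.875 = 16.9529
  dwarf white-flowered: (7 − 9.625)² / 9.625 = 0.7159
χ² = 4.0045 + 0.0265 + 16.9529 + 0.7159 = 21.6998 ≈ 21.700
Degrees of freedom = 4 − 1 = 3; critical value at α = 0.1 is 6.251.
Since 21.700 > 6.251, we reject the null hypothesis — the data do not fit the 9:3:3:1 ratio.

21.700; not consistent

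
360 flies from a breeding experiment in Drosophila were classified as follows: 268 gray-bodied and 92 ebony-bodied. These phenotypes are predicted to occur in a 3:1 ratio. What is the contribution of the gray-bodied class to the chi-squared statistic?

0.015

Total ratio parts = 4. Expected numbers out of 360:
  gray-bodied: 360 × 3/4 = 270
  ebony-bodied: 360 × 1/4 = 90
Contribution of gray-bodied: (268 − 270)² / 270 = 0.0148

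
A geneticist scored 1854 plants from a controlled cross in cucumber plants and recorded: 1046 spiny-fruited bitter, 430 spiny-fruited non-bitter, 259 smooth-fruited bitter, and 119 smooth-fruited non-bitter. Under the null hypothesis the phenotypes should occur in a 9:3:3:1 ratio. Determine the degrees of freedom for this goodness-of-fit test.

3

A goodness-of-fit test with 4 phenotype classes has df = 4 − 1 = 3.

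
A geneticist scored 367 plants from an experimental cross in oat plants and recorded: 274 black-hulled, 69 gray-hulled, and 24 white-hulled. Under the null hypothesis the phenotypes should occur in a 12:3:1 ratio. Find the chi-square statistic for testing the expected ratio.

Under the 12:3:1 hypothesis (Σ ratio = 16, N = 367):
  black-hulled: 367 × 12/16 = 275.25
  gray-hulled: 367 × 3/16 = 68.8125
  white-hulled: 367 × 1/16 = 22.9375
χ² = Σ (O − E)² / E
  black-hulled: (274 − 275.25)² / 275.25 = 0.0057
  gray-hulled: (69 − 68.8125)² / 68.8125 = 0.0005
  white-hulled: (24 − 22.9375)² / 22.9375 = 0.0492
χ² = 0.0057 + 0.0005 + 0.0492 = 0.0554 ≈ 0.055

0.055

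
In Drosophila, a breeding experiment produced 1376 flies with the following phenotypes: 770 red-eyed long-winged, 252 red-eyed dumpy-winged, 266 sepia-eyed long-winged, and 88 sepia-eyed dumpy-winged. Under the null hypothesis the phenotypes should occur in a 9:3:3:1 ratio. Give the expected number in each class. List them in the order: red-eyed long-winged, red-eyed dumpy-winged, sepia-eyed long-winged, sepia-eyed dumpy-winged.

774, 258, 258, 86

Total ratio parts = 16. Expected numbers out of 1376:
  red-eyed long-winged: 1376 × 9/16 = 774
  red-eyed dumpy-winged: 1376 × 3/16 = 258
  sepia-eyed long-winged: 1376 × 3/16 = 258
  sepia-eyed dumpy-winged: 1376 × 1/16 = 86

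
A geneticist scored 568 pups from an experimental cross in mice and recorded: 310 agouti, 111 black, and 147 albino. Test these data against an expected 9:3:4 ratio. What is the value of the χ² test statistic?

0.649

Under the 9:3:4 hypothesis (Σ ratio = 16, N = 568):
  agouti: 568 × 9/16 = 319.5
  black: 568 × 3/16 = 106.5
  albino: 568 × 4/16 = 142
χ² = Σ (O − E)² / E
  agouti: (310 − 319.5)² / 319.5 = 0.2825
  black: (111 − 106.5)² / 106.5 = 0.1901
  albino: (147 − 142)² / 142 = 0.1761
χ² = 0.2825 + 0.1901 + 0.1761 = 0.6487 ≈ 0.649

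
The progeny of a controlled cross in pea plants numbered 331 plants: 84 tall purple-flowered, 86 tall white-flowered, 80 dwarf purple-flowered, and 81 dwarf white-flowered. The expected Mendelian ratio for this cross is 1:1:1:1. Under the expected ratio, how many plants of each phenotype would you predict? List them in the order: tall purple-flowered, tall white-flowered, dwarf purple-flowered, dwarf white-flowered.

82.75, 82.75, 82.75, 82.75

Total ratio parts = 4. Expected numbers out of 331:
  tall purple-flowered: 331 × 1/4 = 82.75
  tall white-flowered: 331 × 1/4 = 82.75
  dwarf purple-flowered: 331 × 1/4 = 82.75
  dwarf white-flowered: 331 × 1/4 = 82.75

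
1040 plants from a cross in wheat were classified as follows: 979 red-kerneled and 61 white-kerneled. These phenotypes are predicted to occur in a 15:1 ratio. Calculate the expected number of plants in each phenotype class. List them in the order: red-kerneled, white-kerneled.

Total ratio parts = 16. Expected numbers out of 1040:
  red-kerneled: 1040 × 15/16 = 975
  white-kerneled: 1040 × 1/16 = 65

975, 65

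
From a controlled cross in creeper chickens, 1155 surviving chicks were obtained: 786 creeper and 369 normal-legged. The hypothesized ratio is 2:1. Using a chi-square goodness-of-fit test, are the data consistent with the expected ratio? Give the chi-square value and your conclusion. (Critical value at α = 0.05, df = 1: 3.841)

The 2:1 ratio has 3 parts, so with N = 1155 the expected counts are:
  creeper: 1155 × 2/3 = 770
  normal-legged: 1155 × 1/3 = 385
χ² = Σ (O − E)² / E
  creeper: (786 − 770)² / 770 = 0.3325
  normal-legged: (369 − 385)² / 385 = 0.6649
χ² = 0.3325 + 0.6649 = 0.9974 ≈ 0.997
Degrees of freedom = 2 − 1 = 1; critical value at α = 0.05 is 3.841.
Since 0.997 < 3.841, we fail to reject the null hypothesis — the data are consistent with the 2:1 ratio.

0.997; consistent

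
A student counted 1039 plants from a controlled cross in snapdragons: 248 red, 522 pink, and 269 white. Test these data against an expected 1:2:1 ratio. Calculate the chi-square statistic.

0.873

Under the 1:2:1 hypothesis (Σ ratio = 4, N = 1039):
  red: 1039 × 1/4 = 259.75
  pink: 1039 × 2/4 = 519.5
  white: 1039 × 1/4 = 259.75
χ² = Σ (O − E)² / E
  red: (248 − 259.75)² / 259.75 = 0.5315
  pink: (522 − 519.5)² / 519.5 = 0.0120
  white: (269 − 259.75)² / 259.75 = 0.3294
χ² = 0.5315 + 0.0120 + 0.3294 = 0.8729 ≈ 0.873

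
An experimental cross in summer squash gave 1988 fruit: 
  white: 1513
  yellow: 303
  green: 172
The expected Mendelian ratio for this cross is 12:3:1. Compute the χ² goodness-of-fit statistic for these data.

Total ratio parts = 16. Expected numbers out of 1988:
  white: 1988 × 12/16 = 1491
  yellow: 1988 × 3/16 = 372.75
  green: 1988 × 1/16 = 124.25
χ² = Σ (O − E)² / E
  white: (1513 − 1491)² / 1491 = 0.3246
  yellow: (303 − 372.75)² / 372.75 = 13.0518
  green: (172 − 124.25)² / 124.25 = 18.3506
χ² = 0.3246 + 13.0518 + 18.3506 = 31.727

31.727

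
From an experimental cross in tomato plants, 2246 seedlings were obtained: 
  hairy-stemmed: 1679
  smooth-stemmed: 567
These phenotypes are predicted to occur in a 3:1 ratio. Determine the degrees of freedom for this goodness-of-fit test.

A goodness-of-fit test with 2 phenotype classes has df = 2 − 1 = 1.

1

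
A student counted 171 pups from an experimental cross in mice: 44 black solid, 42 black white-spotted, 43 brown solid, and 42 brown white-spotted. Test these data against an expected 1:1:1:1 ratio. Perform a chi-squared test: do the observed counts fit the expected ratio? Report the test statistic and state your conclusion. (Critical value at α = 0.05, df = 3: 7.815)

0.064; consistent

Under the 1:1:1:1 hypothesis (Σ ratio = 4, N = 171):
  black solid: 171 × 1/4 = 42.75
  black white-spotted: 171 × 1/4 = 42.75
  brown solid: 171 × 1/4 = 42.75
  brown white-spotted: 171 × 1/4 = 42.75
χ² = Σ (O − E)² / E
  black solid: (44 − 42.75)² / 42.75 = 0.0365
  black white-spotted: (42 − 42.75)² / 42.75 = 0.0132
  brown solid: (43 − 42.75)² / 42.75 = 0.0015
  brown white-spotted: (42 − 42.75)² / 42.75 = 0.0132
χ² = 0.0365 + 0.0132 + 0.0015 + 0.0132 = 0.0644 ≈ 0.064
Degrees of freedom = 4 − 1 = 3; critical value at α = 0.05 is 7.815.
Since 0.064 < 7.815, we fail to reject the null hypothesis — the data are consistent with the 1:1:1:1 ratio.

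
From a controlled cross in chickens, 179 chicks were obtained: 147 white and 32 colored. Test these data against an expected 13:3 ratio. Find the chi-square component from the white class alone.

Expected counts for N = 179 under a 13:3 ratio (total parts = 16):
  white: 179 × 13/16 = 145.4375
  colored: 179 × 3/16 = 33.5625
Contribution of white: (147 − 145.4375)² / 145.4375 = 0.0168

0.017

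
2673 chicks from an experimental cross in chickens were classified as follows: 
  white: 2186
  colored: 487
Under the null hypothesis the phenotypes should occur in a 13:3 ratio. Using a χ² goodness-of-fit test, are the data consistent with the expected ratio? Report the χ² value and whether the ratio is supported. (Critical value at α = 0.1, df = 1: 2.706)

The 13:3 ratio has 16 parts, so with N = 2673 the expected counts are:
  white: 2673 × 13/16 = 2171.8125
  colored: 2673 × 3/16 = 501.1875
χ² = Σ (O − E)² / E
  white: (2186 − 2171.8125)² / 2171.8125 = 0.0927
  colored: (487 − 501.1875)² / 501.1875 = 0.4016
χ² = 0.0927 + 0.4016 = 0.4943 ≈ 0.494
Degrees of freedom = 2 − 1 = 1; critical value at α = 0.1 is 2.706.
Since 0.494 < 2.706, we fail to reject the null hypothesis — the data are consistent with the 13:3 ratio.

0.494; consistent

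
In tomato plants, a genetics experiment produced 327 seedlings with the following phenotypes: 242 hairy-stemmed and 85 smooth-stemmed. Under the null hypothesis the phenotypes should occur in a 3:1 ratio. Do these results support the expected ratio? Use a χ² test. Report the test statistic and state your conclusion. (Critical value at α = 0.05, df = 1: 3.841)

Expected counts for N = 327 under a 3:1 ratio (total parts = 4):
  hairy-stemmed: 327 × 3/4 = 245.25
  smooth-stemmed: 327 × 1/4 = 81.75
χ² = Σ (O − E)² / E
  hairy-stemmed: (242 − 245.25)² / 245.25 = 0.0431
  smooth-stemmed: (85 − 81.75)² / 81.75 = 0.1292
χ² = 0.0431 + 0.1292 = 0.1723 ≈ 0.172
Degrees of freedom = 2 − 1 = 1; critical value at α = 0.05 is 3.841.
Since 0.172 < 3.841, we fail to reject the null hypothesis — the data are consistent with the 3:1 ratio.

0.172; consistent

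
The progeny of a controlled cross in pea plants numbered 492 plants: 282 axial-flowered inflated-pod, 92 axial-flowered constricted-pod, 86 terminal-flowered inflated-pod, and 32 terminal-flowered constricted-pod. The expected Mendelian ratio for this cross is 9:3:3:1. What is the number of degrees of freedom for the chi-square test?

A goodness-of-fit test with 4 phenotype classes has df = 4 − 1 = 3.

3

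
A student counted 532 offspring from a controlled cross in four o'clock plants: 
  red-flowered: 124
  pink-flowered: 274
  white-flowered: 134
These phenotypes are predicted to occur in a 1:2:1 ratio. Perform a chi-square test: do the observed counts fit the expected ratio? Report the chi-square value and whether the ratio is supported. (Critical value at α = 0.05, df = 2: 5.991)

0.857; consistent

Expected counts for N = 532 under a 1:2:1 ratio (total parts = 4):
  red-flowered: 532 × 1/4 = 133
  pink-flowered: 532 × 2/4 = 266
  white-flowered: 532 × 1/4 = 133
χ² = Σ (O − E)² / E
  red-flowered: (124 − 133)² / 133 = 0.6090
  pink-flowered: (274 − 266)² / 266 = 0.2406
  white-flowered: (134 − 133)² / 133 = 0.0075
χ² = 0.6090 + 0.2406 + 0.0075 = 0.8571 ≈ 0.857
Degrees of freedom = 3 − 1 = 2; critical value at α = 0.05 is 5.991.
Since 0.857 < 5.991, we fail to reject the null hypothesis — the data are consistent with the 1:2:1 ratio.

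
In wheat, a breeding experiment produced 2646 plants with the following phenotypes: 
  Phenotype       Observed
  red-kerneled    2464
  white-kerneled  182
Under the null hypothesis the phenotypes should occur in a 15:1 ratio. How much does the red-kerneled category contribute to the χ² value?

0.111

The 15:1 ratio has 16 parts, so with N = 2646 the expected counts are:
  red-kerneled: 2646 × 15/16 = 2480.625
  white-kerneled: 2646 × 1/16 = 165.375
Contribution of red-kerneled: (2464 − 2480.625)² / 2480.625 = 0.1114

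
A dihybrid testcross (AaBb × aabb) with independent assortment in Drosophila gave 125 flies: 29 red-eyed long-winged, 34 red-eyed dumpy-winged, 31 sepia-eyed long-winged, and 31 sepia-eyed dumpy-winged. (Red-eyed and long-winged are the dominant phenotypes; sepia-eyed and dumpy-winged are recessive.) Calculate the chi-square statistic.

A dihybrid testcross with independent assortment gives a 1:1:1:1 ratio.
The 1:1:1:1 ratio has 4 parts, so with N = 125 the expected counts are:
  red-eyed long-winged: 125 × 1/4 = 31.25
  red-eyed dumpy-winged: 125 × 1/4 = 31.25
  sepia-eyed long-winged: 125 × 1/4 = 31.25
  sepia-eyed dumpy-winged: 125 × 1/4 = 31.25
χ² = Σ (O − E)² / E
  red-eyed long-winged: (29 − 31.25)² / 31.25 = 0.1620
  red-eyed dumpy-winged: (34 − 31.25)² / 31.25 = 0.2420
  sepia-eyed long-winged: (31 − 31.25)² / 31.25 = 0.0020
  sepia-eyed dumpy-winged: (31 − 31.25)² / 31.25 = 0.0020
χ² = 0.1620 + 0.2420 + 0.0020 + 0.0020 = 0.408

0.408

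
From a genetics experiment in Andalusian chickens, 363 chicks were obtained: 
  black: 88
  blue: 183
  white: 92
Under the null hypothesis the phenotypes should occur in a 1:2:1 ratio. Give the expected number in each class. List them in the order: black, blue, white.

90.75, 181.5, 90.75

Under the 1:2:1 hypothesis (Σ ratio = 4, N = 363):
  black: 363 × 1/4 = 90.75
  blue: 363 × 2/4 = 181.5
  white: 363 × 1/4 = 90.75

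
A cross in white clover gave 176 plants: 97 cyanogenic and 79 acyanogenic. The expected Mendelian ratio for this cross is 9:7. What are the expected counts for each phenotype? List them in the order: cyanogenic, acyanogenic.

99, 77

The 9:7 ratio has 16 parts, so with N = 176 the expected counts are:
  cyanogenic: 176 × 9/16 = 99
  acyanogenic: 176 × 7/16 = 77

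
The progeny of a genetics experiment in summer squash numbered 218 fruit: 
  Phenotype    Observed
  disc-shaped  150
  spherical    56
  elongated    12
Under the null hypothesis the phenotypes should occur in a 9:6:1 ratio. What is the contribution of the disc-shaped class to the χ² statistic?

6.111

Expected counts for N = 218 under a 9:6:1 ratio (total parts = 16):
  disc-shaped: 218 × 9/16 = 122.625
  spherical: 218 × 6/16 = 81.75
  elongated: 218 × 1/16 = 13.625
Contribution of disc-shaped: (150 − 122.625)² / 122.625 = 6.1112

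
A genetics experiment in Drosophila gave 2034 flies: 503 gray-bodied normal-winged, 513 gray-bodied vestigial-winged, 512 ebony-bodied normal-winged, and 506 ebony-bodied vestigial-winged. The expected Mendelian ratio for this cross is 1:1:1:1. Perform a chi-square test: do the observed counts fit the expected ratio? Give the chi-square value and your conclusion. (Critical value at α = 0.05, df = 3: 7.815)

The 1:1:1:1 ratio has 4 parts, so with N = 2034 the expected counts are:
  gray-bodied normal-winged: 2034 × 1/4 = 508.5
  gray-bodied vestigial-winged: 2034 × 1/4 = 508.5
  ebony-bodied normal-winged: 2034 × 1/4 = 508.5
  ebony-bodied vestigial-winged: 2034 × 1/4 = 508.5
χ² = Σ (O − E)² / E
  gray-bodied normal-winged: (503 − 508.5)² / 508.5 = 0.0595
  gray-bodied vestigial-winged: (513 − 508.5)² / 508.5 = 0.0398
  ebony-bodied normal-winged: (512 − 508.5)² / 508.5 = 0.0241
  ebony-bodied vestigial-winged: (506 − 508.5)² / 508.5 = 0.0123
χ² = 0.0595 + 0.0398 + 0.0241 + 0.0123 = 0.1357 ≈ 0.136
Degrees of freedom = 4 − 1 = 3; critical value at α = 0.05 is 7.815.
Since 0.136 < 7.815, we fail to reject the null hypothesis — the data are consistent with the 1:1:1:1 ratio.

0.136; consistent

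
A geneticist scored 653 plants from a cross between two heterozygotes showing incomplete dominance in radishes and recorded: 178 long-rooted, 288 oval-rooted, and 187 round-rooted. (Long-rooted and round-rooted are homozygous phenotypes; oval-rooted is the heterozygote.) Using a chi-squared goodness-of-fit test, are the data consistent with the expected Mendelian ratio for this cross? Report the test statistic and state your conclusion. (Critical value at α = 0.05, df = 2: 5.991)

With incomplete dominance, a heterozygote × heterozygote cross gives a 1:2:1 phenotypic ratio.
The 1:2:1 ratio has 4 parts, so with N = 653 the expected counts are:
  long-rooted: 653 × 1/4 = 163.25
  oval-rooted: 653 × 2/4 = 326.5
  round-rooted: 653 × 1/4 = 163.25
χ² = Σ (O − E)² / E
  long-rooted: (178 − 163.25)² / 163.25 = 1.3327
  oval-rooted: (288 − 326.5)² / 326.5 = 4.5398
  round-rooted: (187 − 163.25)² / 163.25 = 3.4552
χ² = 1.3327 + 4.5398 + 3.4552 = 9.3277 ≈ 9.328
Degrees of freedom = 3 − 1 = 2; critical value at α = 0.05 is 5.991.
Since 9.328 > 5.991, we reject the null hypothesis — the data do not fit the 1:2:1 ratio.

9.328; not consistent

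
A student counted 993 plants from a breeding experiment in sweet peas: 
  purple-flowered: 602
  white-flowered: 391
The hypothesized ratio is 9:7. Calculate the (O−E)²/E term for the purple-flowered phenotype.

Expected counts for N = 993 under a 9:7 ratio (total parts = 16):
  purple-flowered: 993 × 9/16 = 558.5625
  white-flowered: 993 × 7/16 = 434.4375
Contribution of purple-flowered: (602 − 558.5625)² / 558.5625 = 3.3780

3.378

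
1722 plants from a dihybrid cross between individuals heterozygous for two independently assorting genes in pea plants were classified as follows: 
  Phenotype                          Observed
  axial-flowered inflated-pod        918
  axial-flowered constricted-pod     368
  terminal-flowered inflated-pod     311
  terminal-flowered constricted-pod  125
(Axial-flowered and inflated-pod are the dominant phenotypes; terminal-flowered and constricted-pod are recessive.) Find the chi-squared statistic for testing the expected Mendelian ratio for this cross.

A dihybrid F₂ with independent assortment and complete dominance at both loci gives a 9:3:3:1 phenotypic ratio.
Expected counts for N = 1722 under a 9:3:3:1 ratio (total parts = 16):
  axial-flowered inflated-pod: 1722 × 9/16 = 968.625
  axial-flowered constricted-pod: 1722 × 3/16 = 322.875
  terminal-flowered inflated-pod: 1722 × 3/16 = 322.875
  terminal-flowered constricted-pod: 1722 × 1/16 = 107.625
χ² = Σ (O − E)² / E
  axial-flowered inflated-pod: (918 − 968.625)² / 968.625 = 2.6459
  axial-flowered constricted-pod: (368 − 322.875)² / 322.875 = 6.3067
  terminal-flowered inflated-pod: (311 − 322.875)² / 322.875 = 0.4367
  terminal-flowered constricted-pod: (125 − 107.625)² / 107.625 = 2.8050
χ² = 2.6459 + 6.3067 + 0.4367 + 2.8050 = 12.1943 ≈ 12.194

12.194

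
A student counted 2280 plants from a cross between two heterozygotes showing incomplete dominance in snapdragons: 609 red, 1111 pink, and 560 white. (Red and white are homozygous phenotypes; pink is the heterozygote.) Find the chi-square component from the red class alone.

2.668

With incomplete dominance, a heterozygote × heterozygote cross gives a 1:2:1 phenotypic ratio.
Expected counts for N = 2280 under a 1:2:1 ratio (total parts = 4):
  red: 2280 × 1/4 = 570
  pink: 2280 × 2/4 = 1140
  white: 2280 × 1/4 = 570
Contribution of red: (609 − 570)² / 570 = 2.6684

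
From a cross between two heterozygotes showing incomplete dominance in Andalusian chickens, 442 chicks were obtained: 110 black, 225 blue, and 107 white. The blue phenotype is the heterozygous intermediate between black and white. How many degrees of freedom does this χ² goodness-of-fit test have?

With incomplete dominance, a heterozygote × heterozygote cross gives a 1:2:1 phenotypic ratio.
A goodness-of-fit test with 3 phenotype classes has df = 3 − 1 = 2.

2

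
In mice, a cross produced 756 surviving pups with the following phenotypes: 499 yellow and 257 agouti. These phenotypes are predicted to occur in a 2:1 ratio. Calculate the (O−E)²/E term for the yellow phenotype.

Total ratio parts = 3. Expected numbers out of 756:
  yellow: 756 × 2/3 = 504
  agouti: 756 × 1/3 = 252
Contribution of yellow: (499 − 504)² / 504 = 0.0496

0.050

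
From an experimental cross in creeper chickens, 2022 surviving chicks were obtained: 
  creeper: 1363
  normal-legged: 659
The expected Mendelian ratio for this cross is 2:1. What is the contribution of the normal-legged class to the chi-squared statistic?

0.334

Total ratio parts = 3. Expected numbers out of 2022:
  creeper: 2022 × 2/3 = 1348
  normal-legged: 2022 × 1/3 = 674
Contribution of normal-legged: (659 − 674)² / 674 = 0.3338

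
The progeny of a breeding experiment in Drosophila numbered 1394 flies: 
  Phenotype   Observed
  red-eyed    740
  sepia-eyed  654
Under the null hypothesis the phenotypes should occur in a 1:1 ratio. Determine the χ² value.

The 1:1 ratio has 2 parts, so with N = 1394 the expected counts are:
  red-eyed: 1394 × 1/2 = 697
  sepia-eyed: 1394 × 1/2 = 697
χ² = Σ (O − E)² / E
  red-eyed: (740 − 697)² / 697 = 2.6528
  sepia-eyed: (654 − 697)² / 697 = 2.6528
χ² = 2.6528 + 2.6528 = 5.3056 ≈ 5.306

5.306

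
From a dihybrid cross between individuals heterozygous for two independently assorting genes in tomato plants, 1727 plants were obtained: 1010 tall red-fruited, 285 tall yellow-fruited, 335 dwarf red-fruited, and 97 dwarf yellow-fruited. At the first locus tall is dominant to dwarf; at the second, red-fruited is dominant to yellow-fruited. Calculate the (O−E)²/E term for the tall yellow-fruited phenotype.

4.652

A dihybrid F₂ with independent assortment and complete dominance at both loci gives a 9:3:3:1 phenotypic ratio.
Total ratio parts = 16. Expected numbers out of 1727:
  tall red-fruited: 1727 × 9/16 = 971.4375
  tall yellow-fruited: 1727 × 3/16 = 323.8125
  dwarf red-fruited: 1727 × 3/16 = 323.8125
  dwarf yellow-fruited: 1727 × 1/16 = 107.9375
Contribution of tall yellow-fruited: (285 − 323.8125)² / 323.8125 = 4.6521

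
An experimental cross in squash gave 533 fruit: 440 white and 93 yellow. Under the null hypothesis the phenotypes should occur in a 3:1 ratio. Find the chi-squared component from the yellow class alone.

12.158

The 3:1 ratio has 4 parts, so with N = 533 the expected counts are:
  white: 533 × 3/4 = 399.75
  yellow: 533 × 1/4 = 133.25
Contribution of yellow: (93 − 133.25)² / 133.25 = 12.1581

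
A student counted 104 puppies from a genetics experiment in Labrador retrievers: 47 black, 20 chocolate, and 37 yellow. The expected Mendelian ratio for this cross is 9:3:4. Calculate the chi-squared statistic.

Expected counts for N = 104 under a 9:3:4 ratio (total parts = 16):
  black: 104 × 9/16 = 58.5
  chocolate: 104 × 3/16 = 19.5
  yellow: 104 × 4/16 = 26
χ² = Σ (O − E)² / E
  black: (47 − 58.5)² / 58.5 = 2.2607
  chocolate: (20 − 19.5)² / 19.5 = 0.0128
  yellow: (37 − 26)² / 26 = 4.6538
χ² = 2.2607 + 0.0128 + 4.6538 = 6.9273 ≈ 6.927

6.927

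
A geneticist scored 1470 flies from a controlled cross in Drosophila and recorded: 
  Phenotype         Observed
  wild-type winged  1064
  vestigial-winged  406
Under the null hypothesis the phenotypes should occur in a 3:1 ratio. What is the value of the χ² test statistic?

5.378

Under the 3:1 hypothesis (Σ ratio = 4, N = 1470):
  wild-type winged: 1470 × 3/4 = 1102.5
  vestigial-winged: 1470 × 1/4 = 367.5
χ² = Σ (O − E)² / E
  wild-type winged: (1064 − 1102.5)² / 1102.5 = 1.3444
  vestigial-winged: (406 − 367.5)² / 367.5 = 4.0333
χ² = 1.3444 + 4.0333 = 5.3777 ≈ 5.378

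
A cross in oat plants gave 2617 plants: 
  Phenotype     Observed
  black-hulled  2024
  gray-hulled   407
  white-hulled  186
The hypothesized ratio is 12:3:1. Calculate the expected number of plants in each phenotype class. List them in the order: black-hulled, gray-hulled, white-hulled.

1962.75, 490.6875, 163.5625

Expected counts for N = 2617 under a 12:3:1 ratio (total parts = 16):
  black-hulled: 2617 × 12/16 = 1962.75
  gray-hulled: 2617 × 3/16 = 490.6875
  white-hulled: 2617 × 1/16 = 163.5625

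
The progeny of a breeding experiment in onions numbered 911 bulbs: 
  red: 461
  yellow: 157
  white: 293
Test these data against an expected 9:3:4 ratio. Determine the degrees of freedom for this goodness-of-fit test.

2

A goodness-of-fit test with 3 phenotype classes has df = 3 − 1 = 2.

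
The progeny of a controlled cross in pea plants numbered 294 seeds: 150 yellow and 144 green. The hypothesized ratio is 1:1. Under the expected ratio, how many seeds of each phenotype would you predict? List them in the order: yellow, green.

147, 147

The 1:1 ratio has 2 parts, so with N = 294 the expected counts are:
  yellow: 294 × 1/2 = 147
  green: 294 × 1/2 = 147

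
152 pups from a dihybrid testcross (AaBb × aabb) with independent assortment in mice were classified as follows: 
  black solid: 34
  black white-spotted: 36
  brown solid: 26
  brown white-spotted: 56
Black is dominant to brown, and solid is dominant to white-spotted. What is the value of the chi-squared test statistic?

12.842

A dihybrid testcross with independent assortment gives a 1:1:1:1 ratio.
Expected counts for N = 152 under a 1:1:1:1 ratio (total parts = 4):
  black solid: 152 × 1/4 = 38
  black white-spotted: 152 × 1/4 = 38
  brown solid: 152 × 1/4 = 38
  brown white-spotted: 152 × 1/4 = 38
χ² = Σ (O − E)² / E
  black solid: (34 − 38)² / 38 = 0.4211
  black white-spotted: (36 − 38)² / 38 = 0.1053
  brown solid: (26 − 38)² / 38 = 3.7895
  brown white-spotted: (56 − 38)² / 38 = 8.5263
χ² = 0.4211 + 0.1053 + 3.7895 + 8.5263 = 12.8422 ≈ 12.842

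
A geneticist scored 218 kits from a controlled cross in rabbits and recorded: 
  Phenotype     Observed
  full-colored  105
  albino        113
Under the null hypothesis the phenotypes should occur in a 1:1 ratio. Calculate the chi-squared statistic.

Under the 1:1 hypothesis (Σ ratio = 2, N = 218):
  full-colored: 218 × 1/2 = 109
  albino: 218 × 1/2 = 109
χ² = Σ (O − E)² / E
  full-colored: (105 − 109)² / 109 = 0.1468
  albino: (113 − 109)² / 109 = 0.1468
χ² = 0.1468 + 0.1468 = 0.2936 ≈ 0.294

0.294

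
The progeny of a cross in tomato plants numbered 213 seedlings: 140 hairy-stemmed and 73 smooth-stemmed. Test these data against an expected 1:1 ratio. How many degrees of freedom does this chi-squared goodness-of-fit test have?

A goodness-of-fit test with 2 phenotype classes has df = 2 − 1 = 1.

1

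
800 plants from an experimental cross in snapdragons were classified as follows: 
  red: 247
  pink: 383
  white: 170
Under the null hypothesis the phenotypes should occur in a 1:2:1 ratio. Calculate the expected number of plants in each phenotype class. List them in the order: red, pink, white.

Under the 1:2:1 hypothesis (Σ ratio = 4, N = 800):
  red: 800 × 1/4 = 200
  pink: 800 × 2/4 = 400
  white: 800 × 1/4 = 200

200, 400, 200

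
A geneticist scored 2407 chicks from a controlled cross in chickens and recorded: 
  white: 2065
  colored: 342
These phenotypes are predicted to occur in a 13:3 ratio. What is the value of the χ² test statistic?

32.587

The 13:3 ratio has 16 parts, so with N = 2407 the expected counts are:
  white: 2407 × 13/16 = 1955.6875
  colored: 2407 × 3/16 = 451.3125
χ² = Σ (O − E)² / E
  white: (2065 − 1955.6875)² / 1955.6875 = 6.1100
  colored: (342 − 451.3125)² / 451.3125 = 26.4766
χ² = 6.1100 + 26.4766 = 32.5866 ≈ 32.587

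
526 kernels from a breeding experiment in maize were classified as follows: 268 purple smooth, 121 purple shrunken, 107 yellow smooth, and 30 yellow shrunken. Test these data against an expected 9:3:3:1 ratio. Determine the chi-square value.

Under the 9:3:3:1 hypothesis (Σ ratio = 16, N = 526):
  purple smooth: 526 × 9/16 = 295.875
  purple shrunken: 526 × 3/16 = 98.625
  yellow smooth: 526 × 3/16 = 98.625
  yellow shrunken: 526 × 1/16 = 32.875
χ² = Σ (O − E)² / E
  purple smooth: (268 − 295.875)² / 295.875 = 2.6262
  purple shrunken: (121 − 98.625)² / 98.625 = 5.0762
  yellow smooth: (107 − 98.625)² / 98.625 = 0.7112
  yellow shrunken: (30 − 32.875)² / 32.875 = 0.2514
χ² = 2.6262 + 5.0762 + 0.7112 + 0.2514 = 8.665

8.665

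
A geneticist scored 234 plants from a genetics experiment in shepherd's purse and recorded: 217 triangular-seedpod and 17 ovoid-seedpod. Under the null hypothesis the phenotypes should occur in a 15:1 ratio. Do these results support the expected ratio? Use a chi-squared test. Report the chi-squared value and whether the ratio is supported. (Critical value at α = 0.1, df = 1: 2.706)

0.411; consistent

The 15:1 ratio has 16 parts, so with N = 234 the expected counts are:
  triangular-seedpod: 234 × 15/16 = 219.375
  ovoid-seedpod: 234 × 1/16 = 14.625
χ² = Σ (O − E)² / E
  triangular-seedpod: (217 − 219.375)² / 219.375 = 0.0257
  ovoid-seedpod: (17 − 14.625)² / 14.625 = 0.3857
χ² = 0.0257 + 0.3857 = 0.4114 ≈ 0.411
Degrees of freedom = 2 − 1 = 1; critical value at α = 0.1 is 2.706.
Since 0.411 < 2.706, we fail to reject the null hypothesis — the data are consistent with the 15:1 ratio.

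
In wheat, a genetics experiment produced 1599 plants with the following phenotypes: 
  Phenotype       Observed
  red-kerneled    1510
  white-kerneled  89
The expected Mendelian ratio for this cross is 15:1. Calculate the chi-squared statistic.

Total ratio parts = 16. Expected numbers out of 1599:
  red-kerneled: 1599 × 15/16 = 1499.0625
  white-kerneled: 1599 × 1/16 = 99.9375
χ² = Σ (O − E)² / E
  red-kerneled: (1510 − 1499.0625)² / 1499.0625 = 0.0798
  white-kerneled: (89 − 99.9375)² / 99.9375 = 1.1970
χ² = 0.0798 + 1.1970 = 1.2768 ≈ 1.277

1.277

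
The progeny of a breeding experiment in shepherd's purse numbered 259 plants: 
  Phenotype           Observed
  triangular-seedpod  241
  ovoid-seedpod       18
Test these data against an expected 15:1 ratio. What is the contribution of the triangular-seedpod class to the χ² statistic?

Expected counts for N = 259 under a 15:1 ratio (total parts = 16):
  triangular-seedpod: 259 × 15/16 = 242.8125
  ovoid-seedpod: 259 × 1/16 = 16.1875
Contribution of triangular-seedpod: (241 − 242.8125)² / 242.8125 = 0.0135

0.014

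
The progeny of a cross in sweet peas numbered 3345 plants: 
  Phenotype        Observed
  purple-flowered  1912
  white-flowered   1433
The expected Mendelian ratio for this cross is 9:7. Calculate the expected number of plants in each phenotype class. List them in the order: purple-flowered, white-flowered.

Total ratio parts = 16. Expected numbers out of 3345:
  purple-flowered: 3345 × 9/16 = 1881.5625
  white-flowered: 3345 × 7/16 = 1463.4375

1881.5625, 1463.4375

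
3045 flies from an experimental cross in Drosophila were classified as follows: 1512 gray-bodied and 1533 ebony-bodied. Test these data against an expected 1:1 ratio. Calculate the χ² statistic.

0.145

Expected counts for N = 3045 under a 1:1 ratio (total parts = 2):
  gray-bodied: 3045 × 1/2 = 1522.5
  ebony-bodied: 3045 × 1/2 = 1522.5
χ² = Σ (O − E)² / E
  gray-bodied: (1512 − 1522.5)² / 1522.5 = 0.0724
  ebony-bodied: (1533 − 1522.5)² / 1522.5 = 0.0724
χ² = 0.0724 + 0.0724 = 0.1448 ≈ 0.145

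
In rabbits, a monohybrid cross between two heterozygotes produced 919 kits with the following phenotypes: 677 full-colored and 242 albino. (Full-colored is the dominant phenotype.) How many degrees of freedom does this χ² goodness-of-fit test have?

For a monohybrid cross between heterozygotes with complete dominance, the expected phenotypic ratio is 3:1.
A goodness-of-fit test with 2 phenotype classes has df = 2 − 1 = 1.

1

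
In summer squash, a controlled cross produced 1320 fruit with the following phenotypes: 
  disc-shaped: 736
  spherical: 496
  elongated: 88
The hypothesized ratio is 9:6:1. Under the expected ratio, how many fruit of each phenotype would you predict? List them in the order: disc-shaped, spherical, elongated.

Expected counts for N = 1320 under a 9:6:1 ratio (total parts = 16):
  disc-shaped: 1320 × 9/16 = 742.5
  spherical: 1320 × 6/16 = 495
  elongated: 1320 × 1/16 = 82.5

742.5, 495, 82.5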